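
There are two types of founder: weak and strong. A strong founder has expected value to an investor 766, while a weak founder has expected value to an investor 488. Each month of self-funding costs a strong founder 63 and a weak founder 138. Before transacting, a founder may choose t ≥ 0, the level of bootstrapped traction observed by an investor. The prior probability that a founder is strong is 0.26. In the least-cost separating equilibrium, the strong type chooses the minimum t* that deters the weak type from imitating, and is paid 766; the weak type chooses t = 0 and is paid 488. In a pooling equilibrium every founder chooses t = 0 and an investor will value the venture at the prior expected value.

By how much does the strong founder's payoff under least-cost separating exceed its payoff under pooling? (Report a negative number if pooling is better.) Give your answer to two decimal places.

78.81

Least-cost separating signal: t* solves 488 = 766 − 138·t*, so t* = (766 − 488)/138 ≈ 2.0145.
Strong type's separating payoff: 766 − 63 × t* = 766 − 63 × (766 − 488)/138 = 766 − 17514/138 ≈ 639.0870.
Pooling payoff: 0.26 × 766 + 0.74 × 488 = 560.28.
Difference: 639.0870 − 560.28 = 78.807, i.e. 78.81 to two decimal places.
The strong type prefers to separate.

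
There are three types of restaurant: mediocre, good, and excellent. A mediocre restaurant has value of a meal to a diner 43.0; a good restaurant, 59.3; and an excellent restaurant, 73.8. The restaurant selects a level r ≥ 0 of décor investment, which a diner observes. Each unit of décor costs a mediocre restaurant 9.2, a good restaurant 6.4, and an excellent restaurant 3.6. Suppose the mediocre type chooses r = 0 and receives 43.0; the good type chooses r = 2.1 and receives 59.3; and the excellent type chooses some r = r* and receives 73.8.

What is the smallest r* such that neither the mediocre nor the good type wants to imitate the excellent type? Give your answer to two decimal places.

Mediocre type (on-path payoff 43.0) won't mimic when 43.0 ≥ 73.8 − 9.2·r*, i.e. r* ≥ 3.35.
Good type (on-path payoff 59.3 − 6.4×2.1 = 45.86) won't mimic when 45.86 ≥ 73.8 − 6.4·r*, i.e. r* ≥ 4.37.
Both must hold, so r* = max(3.35, 4.37) = 4.37. The good type's constraint binds.

4.37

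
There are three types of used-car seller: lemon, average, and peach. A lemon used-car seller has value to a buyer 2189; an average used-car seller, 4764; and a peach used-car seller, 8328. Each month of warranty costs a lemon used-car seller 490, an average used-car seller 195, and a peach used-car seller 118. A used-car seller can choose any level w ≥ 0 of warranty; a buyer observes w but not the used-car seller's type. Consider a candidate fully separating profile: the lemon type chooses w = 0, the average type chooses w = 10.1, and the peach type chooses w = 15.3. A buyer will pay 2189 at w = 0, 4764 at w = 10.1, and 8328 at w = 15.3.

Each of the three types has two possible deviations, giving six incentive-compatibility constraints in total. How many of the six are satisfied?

Lemon (own payoff 2189): to w=10.1 gives 4764 − 490×10.1 = -185 → no gain ✓; to w=15.3 gives 8328 − 490×15.3 = 831 → no gain ✓.
Average (own payoff 4764 − 195×10.1 = 2794.5): to w=0 gives 2189 → no gain ✓; to w=15.3 gives 8328 − 195×15.3 = 5344.5 → profitable ✗.
Peach (own payoff 8328 − 118×15.3 = 6522.6): to w=0 gives 2189 → no gain ✓; to w=10.1 gives 4764 − 118×10.1 = 3572.2 → no gain ✓.
5 of the 6 constraints hold; not an equilibrium.

5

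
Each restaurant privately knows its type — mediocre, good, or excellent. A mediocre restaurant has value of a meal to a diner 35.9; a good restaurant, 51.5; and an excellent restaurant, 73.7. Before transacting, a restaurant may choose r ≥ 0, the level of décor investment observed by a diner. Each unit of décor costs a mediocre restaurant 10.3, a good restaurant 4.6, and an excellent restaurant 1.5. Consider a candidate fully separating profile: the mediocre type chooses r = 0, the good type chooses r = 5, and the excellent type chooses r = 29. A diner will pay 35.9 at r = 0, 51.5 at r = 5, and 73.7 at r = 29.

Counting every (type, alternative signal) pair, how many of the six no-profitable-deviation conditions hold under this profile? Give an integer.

3

Good (own payoff 51.5 − 4.6×5 = 28.5): to r=0 gives 35.9 → profitable ✗; to r=29 gives 73.7 − 4.6×29 = -59.7 → no gain ✓.
Mediocre (own payoff 35.9): to r=5 gives 51.5 − 10.3×5 = 0 → no gain ✓; to r=29 gives 73.7 − 10.3×29 = -225 → no gain ✓.
Excellent (own payoff 73.7 − 1.5×29 = 30.2): to r=0 gives 35.9 → profitable ✗; to r=5 gives 51.5 − 1.5×5 = 44 → profitable ✗.
3 of the 6 constraints hold; not an equilibrium.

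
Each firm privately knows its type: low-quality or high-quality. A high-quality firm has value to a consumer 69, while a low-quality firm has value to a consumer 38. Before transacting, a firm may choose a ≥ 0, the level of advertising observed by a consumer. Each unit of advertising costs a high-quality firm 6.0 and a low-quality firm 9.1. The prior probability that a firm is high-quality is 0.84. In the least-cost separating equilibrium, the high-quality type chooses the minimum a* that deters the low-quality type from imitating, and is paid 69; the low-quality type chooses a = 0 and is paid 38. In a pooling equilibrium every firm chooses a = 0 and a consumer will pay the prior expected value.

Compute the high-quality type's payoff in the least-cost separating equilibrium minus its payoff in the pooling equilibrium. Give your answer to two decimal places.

-15.48

Least-cost separating signal: a* solves 38 = 69 − 9.1·a*, so a* = (69 − 38)/9.1 ≈ 3.4066.
High-quality type's separating payoff: 69 − 6.0 × a* = 69 − 6.0 × (69 − 38)/9.1 = 69 − 186/9.1 ≈ 48.5604.
Pooling payoff: 0.84 × 69 + 0.16 × 38 = 64.04.
Difference: 48.5604 − 64.04 = -15.4796, i.e. -15.48 to two decimal places.
The high-quality type would prefer the pooling outcome.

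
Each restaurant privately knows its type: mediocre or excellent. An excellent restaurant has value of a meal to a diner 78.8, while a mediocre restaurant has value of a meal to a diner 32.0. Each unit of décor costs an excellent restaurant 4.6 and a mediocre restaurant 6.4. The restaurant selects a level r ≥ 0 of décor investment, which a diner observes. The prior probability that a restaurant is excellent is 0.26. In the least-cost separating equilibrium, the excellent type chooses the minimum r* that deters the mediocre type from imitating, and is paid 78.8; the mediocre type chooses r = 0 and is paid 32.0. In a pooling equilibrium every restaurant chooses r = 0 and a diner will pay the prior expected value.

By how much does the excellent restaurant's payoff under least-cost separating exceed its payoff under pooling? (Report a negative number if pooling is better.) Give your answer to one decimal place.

1.0

Least-cost separating signal: r* solves 32.0 = 78.8 − 6.4·r*, so r* = (78.8 − 32.0)/6.4 = 7.3125.
Excellent type's separating payoff: 78.8 − 4.6 × r* = 78.8 − 4.6 × (78.8 − 32.0)/6.4 = 78.8 − 215.28/6.4 ≈ 45.163.
Pooling payoff: 0.26 × 78.8 + 0.74 × 32.0 = 44.168.
Difference: 45.163 − 44.168 = 0.995, i.e. 1.0 to one decimal place.
The excellent type prefers to separate.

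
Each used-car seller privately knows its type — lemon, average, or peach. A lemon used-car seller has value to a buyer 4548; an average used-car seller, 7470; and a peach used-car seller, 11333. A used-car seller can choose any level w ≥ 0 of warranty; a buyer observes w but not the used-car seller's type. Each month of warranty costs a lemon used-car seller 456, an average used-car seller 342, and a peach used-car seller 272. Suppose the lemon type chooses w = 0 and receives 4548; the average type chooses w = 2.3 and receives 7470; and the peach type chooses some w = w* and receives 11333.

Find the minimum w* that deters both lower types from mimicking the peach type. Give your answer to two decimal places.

14.88

Lemon type (on-path payoff 4548) won't mimic when 4548 ≥ 11333 − 456·w*, i.e. w* ≥ 14.88.
Average type (on-path payoff 7470 − 342×2.3 = 6683.4) won't mimic when 6683.4 ≥ 11333 − 342·w*, i.e. w* ≥ 13.60.
Both must hold, so w* = max(14.88, 13.60) = 14.88. The lemon type's constraint binds.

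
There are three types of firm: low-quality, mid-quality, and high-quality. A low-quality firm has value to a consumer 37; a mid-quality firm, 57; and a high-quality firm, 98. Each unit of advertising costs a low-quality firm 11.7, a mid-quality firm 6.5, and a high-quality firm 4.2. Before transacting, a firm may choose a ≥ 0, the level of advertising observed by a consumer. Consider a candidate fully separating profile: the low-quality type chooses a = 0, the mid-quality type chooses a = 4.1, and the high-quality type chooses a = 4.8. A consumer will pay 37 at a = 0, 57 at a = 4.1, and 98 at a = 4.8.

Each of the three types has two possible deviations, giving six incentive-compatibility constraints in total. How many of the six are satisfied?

3

Mid-quality (own payoff 57 − 6.5×4.1 = 30.35): to a=0 gives 37 → profitable ✗; to a=4.8 gives 98 − 6.5×4.8 = 66.8 → profitable ✗.
High-quality (own payoff 98 − 4.2×4.8 = 77.84): to a=0 gives 37 → no gain ✓; to a=4.1 gives 57 − 4.2×4.1 = 39.78 → no gain ✓.
Low-quality (own payoff 37): to a=4.1 gives 57 − 11.7×4.1 = 9.03 → no gain ✓; to a=4.8 gives 98 − 11.7×4.8 = 41.84 → profitable ✗.
3 of the 6 constraints hold; not an equilibrium.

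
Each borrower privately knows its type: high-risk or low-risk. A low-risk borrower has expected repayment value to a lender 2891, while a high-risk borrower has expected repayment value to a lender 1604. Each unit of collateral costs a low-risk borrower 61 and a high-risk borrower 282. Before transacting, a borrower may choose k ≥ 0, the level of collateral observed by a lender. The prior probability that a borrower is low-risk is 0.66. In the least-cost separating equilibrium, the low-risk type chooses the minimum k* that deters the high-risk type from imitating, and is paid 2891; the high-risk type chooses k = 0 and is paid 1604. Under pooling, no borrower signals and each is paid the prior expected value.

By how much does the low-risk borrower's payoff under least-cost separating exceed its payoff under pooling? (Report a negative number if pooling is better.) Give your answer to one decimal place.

159.2

Least-cost separating signal: k* solves 1604 = 2891 − 282·k*, so k* = (2891 − 1604)/282 ≈ 4.5638.
Low-risk type's separating payoff: 2891 − 61 × k* = 2891 − 61 × (2891 − 1604)/282 = 2891 − 78507/282 ≈ 2612.606.
Pooling payoff: 0.66 × 2891 + 0.34 × 1604 = 2453.42.
Difference: 2612.606 − 2453.42 = 159.186, i.e. 159.2 to one decimal place.
The low-risk type prefers to separate.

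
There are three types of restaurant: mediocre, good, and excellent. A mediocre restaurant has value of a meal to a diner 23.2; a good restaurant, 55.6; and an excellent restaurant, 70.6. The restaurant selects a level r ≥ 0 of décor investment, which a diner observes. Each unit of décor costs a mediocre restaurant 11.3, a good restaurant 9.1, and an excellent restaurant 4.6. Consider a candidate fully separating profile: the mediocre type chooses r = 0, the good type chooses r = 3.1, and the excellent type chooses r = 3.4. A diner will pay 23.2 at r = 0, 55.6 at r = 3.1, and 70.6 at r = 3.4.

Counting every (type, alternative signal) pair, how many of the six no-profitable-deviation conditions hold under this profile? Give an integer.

Excellent (own payoff 70.6 − 4.6×3.4 = 54.96): to r=0 gives 23.2 → no gain ✓; to r=3.1 gives 55.6 − 4.6×3.1 = 41.34 → no gain ✓.
Good (own payoff 55.6 − 9.1×3.1 = 27.39): to r=0 gives 23.2 → no gain ✓; to r=3.4 gives 70.6 − 9.1×3.4 = 39.66 → profitable ✗.
Mediocre (own payoff 23.2): to r=3.1 gives 55.6 − 11.3×3.1 = 20.57 → no gain ✓; to r=3.4 gives 70.6 − 11.3×3.4 = 32.18 → profitable ✗.
4 of the 6 constraints hold; not an equilibrium.

4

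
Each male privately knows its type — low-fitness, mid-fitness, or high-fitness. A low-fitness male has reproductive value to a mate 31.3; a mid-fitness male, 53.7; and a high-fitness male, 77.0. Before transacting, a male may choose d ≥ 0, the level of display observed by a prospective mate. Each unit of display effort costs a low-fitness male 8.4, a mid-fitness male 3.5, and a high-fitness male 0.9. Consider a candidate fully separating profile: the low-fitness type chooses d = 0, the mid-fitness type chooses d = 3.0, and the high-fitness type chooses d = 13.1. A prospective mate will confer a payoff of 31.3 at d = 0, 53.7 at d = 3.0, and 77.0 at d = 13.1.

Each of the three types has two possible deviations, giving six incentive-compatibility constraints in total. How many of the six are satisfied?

6

Low-fitness (own payoff 31.3): to d=3.0 gives 53.7 − 8.4×3.0 = 28.5 → no gain ✓; to d=13.1 gives 77.0 − 8.4×13.1 = -33.04 → no gain ✓.
Mid-fitness (own payoff 53.7 − 3.5×3.0 = 43.2): to d=0 gives 31.3 → no gain ✓; to d=13.1 gives 77.0 − 3.5×13.1 = 31.15 → no gain ✓.
High-fitness (own payoff 77.0 − 0.9×13.1 = 65.21): to d=0 gives 31.3 → no gain ✓; to d=3.0 gives 53.7 − 0.9×3.0 = 51 → no gain ✓.
6 of the 6 constraints hold; this profile is a separating equilibrium.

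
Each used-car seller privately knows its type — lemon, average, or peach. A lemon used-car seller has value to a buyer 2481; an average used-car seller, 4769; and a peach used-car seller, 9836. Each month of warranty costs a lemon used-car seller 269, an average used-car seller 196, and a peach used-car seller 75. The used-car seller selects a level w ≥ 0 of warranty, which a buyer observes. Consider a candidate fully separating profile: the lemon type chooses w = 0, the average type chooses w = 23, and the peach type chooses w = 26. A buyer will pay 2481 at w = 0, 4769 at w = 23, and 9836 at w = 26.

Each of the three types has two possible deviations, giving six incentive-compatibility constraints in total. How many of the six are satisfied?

Peach (own payoff 9836 − 75×26 = 7886): to w=0 gives 2481 → no gain ✓; to w=23 gives 4769 − 75×23 = 3044 → no gain ✓.
Lemon (own payoff 2481): to w=23 gives 4769 − 269×23 = -1418 → no gain ✓; to w=26 gives 9836 − 269×26 = 2842 → profitable ✗.
Average (own payoff 4769 − 196×23 = 261): to w=0 gives 2481 → profitable ✗; to w=26 gives 9836 − 196×26 = 4740 → profitable ✗.
3 of the 6 constraints hold; not an equilibrium.

3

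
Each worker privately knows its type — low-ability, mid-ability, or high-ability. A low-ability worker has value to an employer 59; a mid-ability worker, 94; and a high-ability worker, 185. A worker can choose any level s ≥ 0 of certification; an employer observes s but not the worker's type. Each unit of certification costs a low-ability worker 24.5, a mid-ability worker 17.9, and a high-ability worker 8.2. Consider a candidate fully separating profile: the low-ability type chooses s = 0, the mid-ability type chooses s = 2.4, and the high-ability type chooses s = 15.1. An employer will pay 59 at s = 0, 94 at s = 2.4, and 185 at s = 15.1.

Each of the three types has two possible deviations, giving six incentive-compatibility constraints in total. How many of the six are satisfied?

Mid-ability (own payoff 94 − 17.9×2.4 = 51.04): to s=0 gives 59 → profitable ✗; to s=15.1 gives 185 − 17.9×15.1 = -85.29 → no gain ✓.
Low-ability (own payoff 59): to s=2.4 gives 94 − 24.5×2.4 = 35.2 → no gain ✓; to s=15.1 gives 185 − 24.5×15.1 = -184.95 → no gain ✓.
High-ability (own payoff 185 − 8.2×15.1 = 61.18): to s=0 gives 59 → no gain ✓; to s=2.4 gives 94 − 8.2×2.4 = 74.32 → profitable ✗.
4 of the 6 constraints hold; not an equilibrium.

4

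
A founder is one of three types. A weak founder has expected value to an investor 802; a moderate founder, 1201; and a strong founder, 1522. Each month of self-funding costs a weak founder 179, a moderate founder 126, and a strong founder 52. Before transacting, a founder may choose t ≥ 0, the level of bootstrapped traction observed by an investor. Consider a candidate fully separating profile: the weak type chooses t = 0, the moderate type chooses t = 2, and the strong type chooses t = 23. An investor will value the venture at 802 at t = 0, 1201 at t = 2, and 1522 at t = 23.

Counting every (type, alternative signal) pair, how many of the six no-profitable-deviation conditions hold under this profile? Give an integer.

3

Weak (own payoff 802): to t=2 gives 1201 − 179×2 = 843 → profitable ✗; to t=23 gives 1522 − 179×23 = -2595 → no gain ✓.
Strong (own payoff 1522 − 52×23 = 326): to t=0 gives 802 → profitable ✗; to t=2 gives 1201 − 52×2 = 1097 → profitable ✗.
Moderate (own payoff 1201 − 126×2 = 949): to t=0 gives 802 → no gain ✓; to t=23 gives 1522 − 126×23 = -1376 → no gain ✓.
3 of the 6 constraints hold; not an equilibrium.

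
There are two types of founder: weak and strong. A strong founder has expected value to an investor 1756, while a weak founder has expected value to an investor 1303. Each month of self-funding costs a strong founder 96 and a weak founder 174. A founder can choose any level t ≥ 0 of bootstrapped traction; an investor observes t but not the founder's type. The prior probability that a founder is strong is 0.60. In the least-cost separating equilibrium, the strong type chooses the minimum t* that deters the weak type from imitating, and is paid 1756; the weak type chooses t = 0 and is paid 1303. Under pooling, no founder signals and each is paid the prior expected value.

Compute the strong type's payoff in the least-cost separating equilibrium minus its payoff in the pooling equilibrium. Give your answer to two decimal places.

-68.73

Least-cost separating signal: t* solves 1303 = 1756 − 174·t*, so t* = (1756 − 1303)/174 ≈ 2.6034.
Strong type's separating payoff: 1756 − 96 × t* = 1756 − 96 × (1756 − 1303)/174 = 1756 − 43488/174 ≈ 1506.0690.
Pooling payoff: 0.60 × 1756 + 0.40 × 1303 = 1574.8.
Difference: 1506.0690 − 1574.8 = -68.731, i.e. -68.73 to two decimal places.
The strong type would prefer the pooling outcome.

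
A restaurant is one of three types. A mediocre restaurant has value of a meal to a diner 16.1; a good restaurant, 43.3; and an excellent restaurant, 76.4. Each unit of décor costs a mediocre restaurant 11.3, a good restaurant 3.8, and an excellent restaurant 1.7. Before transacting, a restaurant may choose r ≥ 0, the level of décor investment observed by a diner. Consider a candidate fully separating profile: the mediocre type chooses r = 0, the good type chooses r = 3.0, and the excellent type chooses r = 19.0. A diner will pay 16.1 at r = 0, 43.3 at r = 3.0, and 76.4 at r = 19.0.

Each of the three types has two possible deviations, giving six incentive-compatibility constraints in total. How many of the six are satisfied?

6

Good (own payoff 43.3 − 3.8×3.0 = 31.9): to r=0 gives 16.1 → no gain ✓; to r=19.0 gives 76.4 − 3.8×19.0 = 4.2 → no gain ✓.
Excellent (own payoff 76.4 − 1.7×19.0 = 44.1): to r=0 gives 16.1 → no gain ✓; to r=3.0 gives 43.3 − 1.7×3.0 = 38.2 → no gain ✓.
Mediocre (own payoff 16.1): to r=3.0 gives 43.3 − 11.3×3.0 = 9.4 → no gain ✓; to r=19.0 gives 76.4 − 11.3×19.0 = -138.3 → no gain ✓.
6 of the 6 constraints hold; this profile is a separating equilibrium.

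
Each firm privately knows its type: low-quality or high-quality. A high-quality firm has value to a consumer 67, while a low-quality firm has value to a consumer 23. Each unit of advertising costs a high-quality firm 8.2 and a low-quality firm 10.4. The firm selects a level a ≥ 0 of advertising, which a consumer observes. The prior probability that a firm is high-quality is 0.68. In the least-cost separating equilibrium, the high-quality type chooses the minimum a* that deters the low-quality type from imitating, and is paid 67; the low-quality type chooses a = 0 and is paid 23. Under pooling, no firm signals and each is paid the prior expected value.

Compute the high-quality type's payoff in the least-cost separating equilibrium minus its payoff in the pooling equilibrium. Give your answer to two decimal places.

-20.61

Least-cost separating signal: a* solves 23 = 67 − 10.4·a*, so a* = (67 − 23)/10.4 ≈ 4.2308.
High-quality type's separating payoff: 67 − 8.2 × a* = 67 − 8.2 × (67 − 23)/10.4 = 67 − 360.8/10.4 ≈ 32.3077.
Pooling payoff: 0.68 × 67 + 0.32 × 23 = 52.92.
Difference: 32.3077 − 52.92 = -20.6123, i.e. -20.61 to two decimal places.
The high-quality type would prefer the pooling outcome.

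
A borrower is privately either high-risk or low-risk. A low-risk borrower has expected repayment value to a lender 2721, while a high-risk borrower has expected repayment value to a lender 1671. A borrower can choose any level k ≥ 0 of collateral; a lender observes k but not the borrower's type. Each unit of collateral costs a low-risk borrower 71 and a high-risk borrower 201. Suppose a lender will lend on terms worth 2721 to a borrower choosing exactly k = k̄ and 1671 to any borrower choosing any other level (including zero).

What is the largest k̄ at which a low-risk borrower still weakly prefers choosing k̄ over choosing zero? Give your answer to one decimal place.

Choosing k̄ yields the low-risk type 2721 − 71·k̄; choosing zero yields 1671.
The low-risk type is indifferent at 2721 − 71·k̄ = 1671, i.e. k̄ = (2721 − 1671) / 71 ≈ 14.8.
For any k̄ above 14.8 the low-risk type would rather pool at zero, so separation collapses.

14.8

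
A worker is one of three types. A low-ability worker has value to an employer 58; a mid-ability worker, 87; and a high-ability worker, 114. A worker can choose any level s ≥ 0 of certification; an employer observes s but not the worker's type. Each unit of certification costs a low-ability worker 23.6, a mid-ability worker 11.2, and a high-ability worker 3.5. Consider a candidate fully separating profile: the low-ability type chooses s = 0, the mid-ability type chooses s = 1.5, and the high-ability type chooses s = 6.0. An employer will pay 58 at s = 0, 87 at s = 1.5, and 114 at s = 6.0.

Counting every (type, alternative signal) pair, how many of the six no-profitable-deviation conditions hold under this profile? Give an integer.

Mid-ability (own payoff 87 − 11.2×1.5 = 70.2): to s=0 gives 58 → no gain ✓; to s=6.0 gives 114 − 11.2×6.0 = 46.8 → no gain ✓.
Low-ability (own payoff 58): to s=1.5 gives 87 − 23.6×1.5 = 51.6 → no gain ✓; to s=6.0 gives 114 − 23.6×6.0 = -27.6 → no gain ✓.
High-ability (own payoff 114 − 3.5×6.0 = 93): to s=0 gives 58 → no gain ✓; to s=1.5 gives 87 − 3.5×1.5 = 81.75 → no gain ✓.
6 of the 6 constraints hold; this profile is a separating equilibrium.

6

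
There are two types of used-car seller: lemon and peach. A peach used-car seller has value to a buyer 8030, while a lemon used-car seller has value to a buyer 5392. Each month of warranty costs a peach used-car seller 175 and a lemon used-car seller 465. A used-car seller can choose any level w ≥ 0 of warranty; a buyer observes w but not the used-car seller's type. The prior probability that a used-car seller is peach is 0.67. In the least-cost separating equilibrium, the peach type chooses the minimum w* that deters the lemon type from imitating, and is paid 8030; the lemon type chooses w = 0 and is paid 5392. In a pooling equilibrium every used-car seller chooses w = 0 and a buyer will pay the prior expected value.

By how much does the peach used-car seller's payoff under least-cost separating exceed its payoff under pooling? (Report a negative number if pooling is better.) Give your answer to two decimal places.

Least-cost separating signal: w* solves 5392 = 8030 − 465·w*, so w* = (8030 − 5392)/465 ≈ 5.6731.
Peach type's separating payoff: 8030 − 175 × w* = 8030 − 175 × (8030 − 5392)/465 = 8030 − 461650/465 ≈ 7037.2043.
Pooling payoff: 0.67 × 8030 + 0.33 × 5392 = 7159.46.
Difference: 7037.2043 − 7159.46 = -122.2557, i.e. -122.26 to two decimal places.
The peach type would prefer the pooling outcome.

-122.26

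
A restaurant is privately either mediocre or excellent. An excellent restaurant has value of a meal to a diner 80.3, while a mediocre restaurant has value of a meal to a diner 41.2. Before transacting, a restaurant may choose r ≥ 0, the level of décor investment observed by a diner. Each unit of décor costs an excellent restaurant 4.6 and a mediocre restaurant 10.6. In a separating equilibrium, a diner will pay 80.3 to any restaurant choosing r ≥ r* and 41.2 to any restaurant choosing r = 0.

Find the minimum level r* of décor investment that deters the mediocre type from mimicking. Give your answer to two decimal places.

3.69

A mediocre restaurant choosing r = 0 receives 41.2.
Imitating at r* instead would pay 80.3 at cost 10.6·r*, netting 80.3 − 10.6·r*.
Indifference: 41.2 = 80.3 − 10.6·r*, so r* = (80.3 − 41.2) / 10.6 ≈ 3.69.
At r* the mediocre type's incentive constraint just binds; the excellent type strictly prefers r* since its per-unit cost is lower.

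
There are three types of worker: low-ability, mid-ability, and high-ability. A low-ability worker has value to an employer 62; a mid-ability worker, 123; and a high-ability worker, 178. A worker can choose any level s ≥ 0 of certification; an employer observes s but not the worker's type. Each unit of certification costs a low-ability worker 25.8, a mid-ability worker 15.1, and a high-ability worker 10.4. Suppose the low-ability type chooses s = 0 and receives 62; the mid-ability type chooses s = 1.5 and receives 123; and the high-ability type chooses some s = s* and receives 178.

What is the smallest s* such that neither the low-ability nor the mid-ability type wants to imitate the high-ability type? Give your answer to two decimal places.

Mid-ability type (on-path payoff 123 − 15.1×1.5 = 100.35) won't mimic when 100.35 ≥ 178 − 15.1·s*, i.e. s* ≥ 5.14.
Low-ability type (on-path payoff 62) won't mimic when 62 ≥ 178 − 25.8·s*, i.e. s* ≥ 4.50.
Both must hold, so s* = max(4.50, 5.14) = 5.14. The mid-ability type's constraint binds.

5.14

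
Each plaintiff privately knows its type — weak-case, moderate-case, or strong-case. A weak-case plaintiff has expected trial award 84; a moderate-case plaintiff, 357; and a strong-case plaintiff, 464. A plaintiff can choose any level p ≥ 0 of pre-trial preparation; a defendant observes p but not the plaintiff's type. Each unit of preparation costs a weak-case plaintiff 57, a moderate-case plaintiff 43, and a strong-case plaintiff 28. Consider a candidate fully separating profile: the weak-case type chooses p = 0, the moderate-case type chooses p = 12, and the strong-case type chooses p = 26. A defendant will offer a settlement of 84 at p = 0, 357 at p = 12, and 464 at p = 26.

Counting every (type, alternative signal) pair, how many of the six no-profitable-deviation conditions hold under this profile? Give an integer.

3

Moderate-case (own payoff 357 − 43×12 = -159): to p=0 gives 84 → profitable ✗; to p=26 gives 464 − 43×26 = -654 → no gain ✓.
Weak-case (own payoff 84): to p=12 gives 357 − 57×12 = -327 → no gain ✓; to p=26 gives 464 − 57×26 = -1018 → no gain ✓.
Strong-case (own payoff 464 − 28×26 = -264): to p=0 gives 84 → profitable ✗; to p=12 gives 357 − 28×12 = 21 → profitable ✗.
3 of the 6 constraints hold; not an equilibrium.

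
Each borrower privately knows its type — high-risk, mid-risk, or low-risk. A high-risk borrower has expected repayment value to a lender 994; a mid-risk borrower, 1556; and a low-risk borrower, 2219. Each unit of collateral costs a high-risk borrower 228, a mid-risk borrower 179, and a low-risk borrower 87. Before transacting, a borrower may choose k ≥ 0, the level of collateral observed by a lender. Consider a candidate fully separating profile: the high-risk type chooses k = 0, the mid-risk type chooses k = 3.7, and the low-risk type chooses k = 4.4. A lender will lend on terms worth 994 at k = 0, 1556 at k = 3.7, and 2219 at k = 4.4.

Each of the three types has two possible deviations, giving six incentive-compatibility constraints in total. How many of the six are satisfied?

Mid-risk (own payoff 1556 − 179×3.7 = 893.7): to k=0 gives 994 → profitable ✗; to k=4.4 gives 2219 − 179×4.4 = 1431.4 → profitable ✗.
High-risk (own payoff 994): to k=3.7 gives 1556 − 228×3.7 = 712.4 → no gain ✓; to k=4.4 gives 2219 − 228×4.4 = 1215.8 → profitable ✗.
Low-risk (own payoff 2219 − 87×4.4 = 1836.2): to k=0 gives 994 → no gain ✓; to k=3.7 gives 1556 − 87×3.7 = 1234.1 → no gain ✓.
3 of the 6 constraints hold; not an equilibrium.

3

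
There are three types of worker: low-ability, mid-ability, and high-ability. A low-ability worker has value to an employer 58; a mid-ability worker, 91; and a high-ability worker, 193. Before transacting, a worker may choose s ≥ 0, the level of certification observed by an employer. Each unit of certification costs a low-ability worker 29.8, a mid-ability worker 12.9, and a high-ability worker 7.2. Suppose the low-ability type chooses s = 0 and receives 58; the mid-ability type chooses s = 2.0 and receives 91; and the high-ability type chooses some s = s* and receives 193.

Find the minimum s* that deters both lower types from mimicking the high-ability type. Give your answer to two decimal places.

Mid-ability type (on-path payoff 91 − 12.9×2.0 = 65.2) won't mimic when 65.2 ≥ 193 − 12.9·s*, i.e. s* ≥ 9.91.
Low-ability type (on-path payoff 58) won't mimic when 58 ≥ 193 − 29.8·s*, i.e. s* ≥ 4.53.
Both must hold, so s* = max(4.53, 9.91) = 9.91. The mid-ability type's constraint binds.

9.91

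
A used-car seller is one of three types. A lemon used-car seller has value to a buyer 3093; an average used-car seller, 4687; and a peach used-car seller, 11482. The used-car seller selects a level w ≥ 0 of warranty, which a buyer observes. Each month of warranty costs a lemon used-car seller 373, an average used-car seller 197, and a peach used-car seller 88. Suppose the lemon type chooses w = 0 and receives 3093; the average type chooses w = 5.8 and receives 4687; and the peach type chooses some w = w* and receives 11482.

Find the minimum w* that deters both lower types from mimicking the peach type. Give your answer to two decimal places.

Average type (on-path payoff 4687 − 197×5.8 = 3544.4) won't mimic when 3544.4 ≥ 11482 − 197·w*, i.e. w* ≥ 40.29.
Lemon type (on-path payoff 3093) won't mimic when 3093 ≥ 11482 − 373·w*, i.e. w* ≥ 22.49.
Both must hold, so w* = max(22.49, 40.29) = 40.29. The average type's constraint binds.

40.29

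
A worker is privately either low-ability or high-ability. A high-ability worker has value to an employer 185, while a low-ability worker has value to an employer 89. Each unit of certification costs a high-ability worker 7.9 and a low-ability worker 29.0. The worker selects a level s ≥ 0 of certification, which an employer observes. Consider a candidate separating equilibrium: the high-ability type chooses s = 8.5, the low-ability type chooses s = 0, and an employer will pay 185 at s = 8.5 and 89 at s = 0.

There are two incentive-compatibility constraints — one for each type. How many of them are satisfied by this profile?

Low-ability type: stay at 0 → 89; mimic → 185 − 29.0 × 8.5 = -61.5. IC holds (89 ≥ -61.5).
High-ability type: signal → 185 − 7.9 × 8.5 = 117.85; deviate to 0 → 89. IC holds (117.85 ≥ 89).
2 of 2 constraints hold, so this is a separating equilibrium.

2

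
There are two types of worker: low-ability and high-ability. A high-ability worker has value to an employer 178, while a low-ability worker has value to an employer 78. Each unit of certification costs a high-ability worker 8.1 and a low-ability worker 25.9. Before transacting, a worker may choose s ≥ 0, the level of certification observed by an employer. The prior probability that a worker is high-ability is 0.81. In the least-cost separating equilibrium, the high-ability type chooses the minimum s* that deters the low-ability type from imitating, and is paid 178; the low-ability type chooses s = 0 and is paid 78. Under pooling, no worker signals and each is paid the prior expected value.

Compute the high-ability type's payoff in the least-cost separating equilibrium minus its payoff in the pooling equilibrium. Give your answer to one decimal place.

Least-cost separating signal: s* solves 78 = 178 − 25.9·s*, so s* = (178 − 78)/25.9 ≈ 3.8610.
High-ability type's separating payoff: 178 − 8.1 × s* = 178 − 8.1 × (178 − 78)/25.9 = 178 − 810/25.9 ≈ 146.726.
Pooling payoff: 0.81 × 178 + 0.19 × 78 = 159.
Difference: 146.726 − 159 = -12.274, i.e. -12.3 to one decimal place.
The high-ability type would prefer the pooling outcome.

-12.3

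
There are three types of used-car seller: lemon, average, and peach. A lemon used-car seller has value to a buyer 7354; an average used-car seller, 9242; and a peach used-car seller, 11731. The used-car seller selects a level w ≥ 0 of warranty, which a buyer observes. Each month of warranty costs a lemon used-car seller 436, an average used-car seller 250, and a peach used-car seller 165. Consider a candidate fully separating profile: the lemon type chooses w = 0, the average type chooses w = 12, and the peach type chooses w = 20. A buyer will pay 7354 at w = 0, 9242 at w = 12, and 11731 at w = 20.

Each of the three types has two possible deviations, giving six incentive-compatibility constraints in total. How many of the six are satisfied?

Average (own payoff 9242 − 250×12 = 6242): to w=0 gives 7354 → profitable ✗; to w=20 gives 11731 − 250×20 = 6731 → profitable ✗.
Peach (own payoff 11731 − 165×20 = 8431): to w=0 gives 7354 → no gain ✓; to w=12 gives 9242 − 165×12 = 7262 → no gain ✓.
Lemon (own payoff 7354): to w=12 gives 9242 − 436×12 = 4010 → no gain ✓; to w=20 gives 11731 − 436×20 = 3011 → no gain ✓.
4 of the 6 constraints hold; not an equilibrium.

4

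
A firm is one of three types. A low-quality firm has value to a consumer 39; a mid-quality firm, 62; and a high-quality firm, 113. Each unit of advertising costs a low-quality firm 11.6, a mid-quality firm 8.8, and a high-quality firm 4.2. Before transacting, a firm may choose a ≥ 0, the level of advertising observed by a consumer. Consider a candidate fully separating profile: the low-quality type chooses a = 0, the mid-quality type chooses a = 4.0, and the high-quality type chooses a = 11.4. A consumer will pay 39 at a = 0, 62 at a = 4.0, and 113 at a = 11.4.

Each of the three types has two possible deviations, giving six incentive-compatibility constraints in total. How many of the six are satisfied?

5

High-quality (own payoff 113 − 4.2×11.4 = 65.12): to a=0 gives 39 → no gain ✓; to a=4.0 gives 62 − 4.2×4.0 = 45.2 → no gain ✓.
Mid-quality (own payoff 62 − 8.8×4.0 = 26.8): to a=0 gives 39 → profitable ✗; to a=11.4 gives 113 − 8.8×11.4 = 12.68 → no gain ✓.
Low-quality (own payoff 39): to a=4.0 gives 62 − 11.6×4.0 = 15.6 → no gain ✓; to a=11.4 gives 113 − 11.6×11.4 = -19.24 → no gain ✓.
5 of the 6 constraints hold; not an equilibrium.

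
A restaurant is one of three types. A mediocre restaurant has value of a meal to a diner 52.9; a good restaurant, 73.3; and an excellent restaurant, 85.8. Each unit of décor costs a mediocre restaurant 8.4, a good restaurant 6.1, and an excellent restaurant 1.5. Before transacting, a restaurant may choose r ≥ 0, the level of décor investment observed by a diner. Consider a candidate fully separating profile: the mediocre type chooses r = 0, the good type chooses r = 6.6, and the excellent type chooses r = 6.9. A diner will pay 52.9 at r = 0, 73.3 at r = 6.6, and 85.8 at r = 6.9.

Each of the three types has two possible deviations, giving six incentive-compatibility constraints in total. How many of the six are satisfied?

4

Good (own payoff 73.3 − 6.1×6.6 = 33.04): to r=0 gives 52.9 → profitable ✗; to r=6.9 gives 85.8 − 6.1×6.9 = 43.71 → profitable ✗.
Excellent (own payoff 85.8 − 1.5×6.9 = 75.45): to r=0 gives 52.9 → no gain ✓; to r=6.6 gives 73.3 − 1.5×6.6 = 63.4 → no gain ✓.
Mediocre (own payoff 52.9): to r=6.6 gives 73.3 − 8.4×6.6 = 17.86 → no gain ✓; to r=6.9 gives 85.8 − 8.4×6.9 = 27.84 → no gain ✓.
4 of the 6 constraints hold; not an equilibrium.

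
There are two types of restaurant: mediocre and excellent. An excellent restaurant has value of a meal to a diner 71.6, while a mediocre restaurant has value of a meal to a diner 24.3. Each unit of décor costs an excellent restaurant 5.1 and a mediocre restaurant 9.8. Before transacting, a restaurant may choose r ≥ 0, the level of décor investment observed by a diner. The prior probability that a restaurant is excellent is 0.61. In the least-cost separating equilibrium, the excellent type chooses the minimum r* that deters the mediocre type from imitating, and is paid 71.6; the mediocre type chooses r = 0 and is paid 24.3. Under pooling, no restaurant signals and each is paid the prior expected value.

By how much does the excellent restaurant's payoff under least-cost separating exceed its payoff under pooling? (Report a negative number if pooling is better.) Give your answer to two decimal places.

Least-cost separating signal: r* solves 24.3 = 71.6 − 9.8·r*, so r* = (71.6 − 24.3)/9.8 ≈ 4.8265.
Excellent type's separating payoff: 71.6 − 5.1 × r* = 71.6 − 5.1 × (71.6 − 24.3)/9.8 = 71.6 − 241.23/9.8 ≈ 46.9847.
Pooling payoff: 0.61 × 71.6 + 0.39 × 24.3 = 53.153.
Difference: 46.9847 − 53.153 = -6.1683, i.e. -6.17 to two decimal places.
The excellent type would prefer the pooling outcome.

-6.17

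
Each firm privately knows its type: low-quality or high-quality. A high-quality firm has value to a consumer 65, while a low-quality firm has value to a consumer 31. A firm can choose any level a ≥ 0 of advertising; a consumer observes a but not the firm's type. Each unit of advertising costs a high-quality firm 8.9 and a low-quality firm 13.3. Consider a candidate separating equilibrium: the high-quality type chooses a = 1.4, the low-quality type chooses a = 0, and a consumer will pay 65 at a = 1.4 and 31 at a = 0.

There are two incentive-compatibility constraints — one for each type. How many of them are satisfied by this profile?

1

Low-quality type: stay at 0 → 31; mimic → 65 − 13.3 × 1.4 = 46.38. IC fails (31 < 46.38).
High-quality type: signal → 65 − 8.9 × 1.4 = 52.54; deviate to 0 → 31. IC holds (52.54 ≥ 31).
1 of 2 constraints hold, so this profile is not an equilibrium.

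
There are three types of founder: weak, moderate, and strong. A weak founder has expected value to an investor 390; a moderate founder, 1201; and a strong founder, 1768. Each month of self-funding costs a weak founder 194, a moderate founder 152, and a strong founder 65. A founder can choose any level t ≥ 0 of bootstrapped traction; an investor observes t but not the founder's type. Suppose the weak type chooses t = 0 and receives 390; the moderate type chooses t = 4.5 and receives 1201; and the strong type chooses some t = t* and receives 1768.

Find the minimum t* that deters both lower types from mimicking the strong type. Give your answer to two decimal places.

8.23

Weak type (on-path payoff 390) won't mimic when 390 ≥ 1768 − 194·t*, i.e. t* ≥ 7.10.
Moderate type (on-path payoff 1201 − 152×4.5 = 517) won't mimic when 517 ≥ 1768 − 152·t*, i.e. t* ≥ 8.23.
Both must hold, so t* = max(7.10, 8.23) = 8.23. The moderate type's constraint binds.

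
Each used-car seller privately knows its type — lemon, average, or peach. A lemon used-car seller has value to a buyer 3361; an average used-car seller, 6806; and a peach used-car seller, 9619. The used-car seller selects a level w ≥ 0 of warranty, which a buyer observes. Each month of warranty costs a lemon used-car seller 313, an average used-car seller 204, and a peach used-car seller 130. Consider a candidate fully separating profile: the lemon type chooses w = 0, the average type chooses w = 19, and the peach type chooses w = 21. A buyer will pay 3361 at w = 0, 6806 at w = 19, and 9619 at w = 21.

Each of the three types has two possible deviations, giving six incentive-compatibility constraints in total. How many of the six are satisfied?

4

Average (own payoff 6806 − 204×19 = 2930): to w=0 gives 3361 → profitable ✗; to w=21 gives 9619 − 204×21 = 5335 → profitable ✗.
Peach (own payoff 9619 − 130×21 = 6889): to w=0 gives 3361 → no gain ✓; to w=19 gives 6806 − 130×19 = 4336 → no gain ✓.
Lemon (own payoff 3361): to w=19 gives 6806 − 313×19 = 859 → no gain ✓; to w=21 gives 9619 − 313×21 = 3046 → no gain ✓.
4 of the 6 constraints hold; not an equilibrium.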